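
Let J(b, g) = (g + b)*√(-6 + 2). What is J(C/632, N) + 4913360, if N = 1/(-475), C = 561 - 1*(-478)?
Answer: 4913360 + 492893*I/150100 ≈ 4.9134e+6 + 3.2838*I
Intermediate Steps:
C = 1039 (C = 561 + 478 = 1039)
N = -1/475 ≈ -0.0021053
J(b, g) = 2*I*(b + g) (J(b, g) = (b + g)*√(-4) = (b + g)*(2*I) = 2*I*(b + g))
J(C/632, N) + 4913360 = 2*I*(1039/632 - 1/475) + 4913360 = 2*I*(492893/300200) + 4913360 = 492893*I/150100 + 4913360 = 4913360 + 492893*I/150100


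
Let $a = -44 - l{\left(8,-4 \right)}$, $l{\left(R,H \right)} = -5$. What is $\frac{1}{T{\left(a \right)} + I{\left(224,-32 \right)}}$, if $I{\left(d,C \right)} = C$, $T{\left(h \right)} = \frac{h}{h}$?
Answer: $- \frac{1}{31} \approx -0.032258$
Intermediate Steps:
$a = -39$ ($a = -44 - -5 = -44 + 5 = -39$)
$T{\left(h \right)} = 1$
$\frac{1}{T{\left(a \right)} + I{\left(224,-32 \right)}} = \frac{1}{1 - 32} = \frac{1}{-31} = - \frac{1}{31}$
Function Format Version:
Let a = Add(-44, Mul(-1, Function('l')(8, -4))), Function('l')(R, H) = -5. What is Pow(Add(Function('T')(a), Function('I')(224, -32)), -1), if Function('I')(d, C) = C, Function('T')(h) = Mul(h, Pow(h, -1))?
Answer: Rational(-1, 31) ≈ -0.032258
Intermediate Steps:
a = -39 (a = Add(-44, Mul(-1, -5)) = Add(-44, 5) = -39)
Function('T')(h) = 1
Pow(Add(Function('T')(a), Function('I')(224, -32)), -1) = Pow(Add(1, -32), -1) = Pow(-31, -1) = Rational(-1, 31)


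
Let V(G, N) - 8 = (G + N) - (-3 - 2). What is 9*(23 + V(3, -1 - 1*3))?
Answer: 315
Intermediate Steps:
V(G, N) = 13 + G + N (V(G, N) = 8 + ((G + N) - (-3 - 2)) = 8 + ((G + N) - 1*(-5)) = 8 + ((G + N) + 5) = 8 + (5 + G + N) = 13 + G + N)
9*(23 + V(3, -1 - 1*3)) = 9*(23 + (13 + 3 + (-1 - 1*3))) = 9*(23 + (13 + 3 + (-1 - 3))) = 9*(23 + (13 + 3 - 4)) = 9*(23 + 12) = 9*35 = 315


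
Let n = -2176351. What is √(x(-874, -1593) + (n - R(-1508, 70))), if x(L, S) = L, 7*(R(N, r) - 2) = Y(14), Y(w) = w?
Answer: I*√2177229 ≈ 1475.5*I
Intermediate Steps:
R(N, r) = 4 (R(N, r) = 2 + (⅐)*14 = 2 + 2 = 4)
√(x(-874, -1593) + (n - R(-1508, 70))) = √(-874 + (-2176351 - 1*4)) = √(-874 + (-2176351 - 4)) = √(-874 - 2176355) = √(-2177229) = I*√2177229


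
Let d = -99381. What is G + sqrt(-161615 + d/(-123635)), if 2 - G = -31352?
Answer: 31354 + 2*I*sqrt(617593023597110)/123635 ≈ 31354.0 + 402.01*I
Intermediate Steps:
G = 31354 (G = 2 - 1*(-31352) = 2 + 31352 = 31354)
G + sqrt(-161615 + d/(-123635)) = 31354 + sqrt(-161615 - 99381/(-123635)) = 31354 + sqrt(-161615 - 99381*(-1/123635)) = 31354 + sqrt(-161615 + 99381/123635) = 31354 + sqrt(-19981171144/123635) = 31354 + 2*I*sqrt(617593023597110)/123635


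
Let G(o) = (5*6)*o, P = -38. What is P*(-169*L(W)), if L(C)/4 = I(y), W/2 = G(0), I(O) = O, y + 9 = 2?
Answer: -179816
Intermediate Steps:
y = -7 (y = -9 + 2 = -7)
G(o) = 30*o
W = 0 (W = 2*(30*0) = 2*0 = 0)
L(C) = -28 (L(C) = 4*(-7) = -28)
P*(-169*L(W)) = -(-6422)*(-28) = -38*4732 = -179816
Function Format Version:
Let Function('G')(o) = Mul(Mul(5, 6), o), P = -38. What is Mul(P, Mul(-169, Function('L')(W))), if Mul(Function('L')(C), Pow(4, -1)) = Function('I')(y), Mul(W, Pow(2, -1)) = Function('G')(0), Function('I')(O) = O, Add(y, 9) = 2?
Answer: -179816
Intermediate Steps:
y = -7 (y = Add(-9, 2) = -7)
Function('G')(o) = Mul(30, o)
W = 0 (W = Mul(2, Mul(30, 0)) = Mul(2, 0) = 0)
Function('L')(C) = -28 (Function('L')(C) = Mul(4, -7) = -28)
Mul(P, Mul(-169, Function('L')(W))) = Mul(-38, Mul(-169, -28)) = Mul(-38, 4732) = -179816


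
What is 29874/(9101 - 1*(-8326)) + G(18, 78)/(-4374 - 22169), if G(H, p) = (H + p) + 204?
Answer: 262572494/154188287 ≈ 1.7029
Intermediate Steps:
G(H, p) = 204 + H + p
29874/(9101 - 1*(-8326)) + G(18, 78)/(-4374 - 22169) = 29874/(9101 - 1*(-8326)) + (204 + 18 + 78)/(-4374 - 22169) = 29874/(9101 + 8326) + 300/(-26543) = 29874/17427 + 300*(-1/26543) = 29874*(1/17427) - 300/26543 = 9958/5809 - 300/26543 = 262572494/154188287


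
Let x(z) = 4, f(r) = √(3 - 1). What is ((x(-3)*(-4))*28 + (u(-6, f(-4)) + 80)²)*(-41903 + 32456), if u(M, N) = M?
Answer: -47499516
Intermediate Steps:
f(r) = √2
((x(-3)*(-4))*28 + (u(-6, f(-4)) + 80)²)*(-41903 + 32456) = ((4*(-4))*28 + (-6 + 80)²)*(-41903 + 32456) = (-16*28 + 74²)*(-9447) = (-448 + 5476)*(-9447) = 5028*(-9447) = -47499516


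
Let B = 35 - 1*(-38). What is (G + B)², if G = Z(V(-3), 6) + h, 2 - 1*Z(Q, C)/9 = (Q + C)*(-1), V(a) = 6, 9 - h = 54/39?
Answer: 7214596/169 ≈ 42690.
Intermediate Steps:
h = 99/13 (h = 9 - 54/39 = 9 - 1*18/13 = 9 - 18/13 = 99/13 ≈ 7.6154)
Z(Q, C) = 18 + 9*C + 9*Q (Z(Q, C) = 18 - 9*(Q + C)*(-1) = 18 - 9*(C + Q)*(-1) = 18 - 9*(-C - Q) = 18 + (9*C + 9*Q) = 18 + 9*C + 9*Q)
G = 1737/13 (G = (18 + 9*6 + 9*6) + 99/13 = (18 + 54 + 54) + 99/13 = 126 + 99/13 = 1737/13 ≈ 133.62)
B = 73 (B = 35 + 38 = 73)
(G + B)² = (1737/13 + 73)² = (2686/13)² = 7214596/169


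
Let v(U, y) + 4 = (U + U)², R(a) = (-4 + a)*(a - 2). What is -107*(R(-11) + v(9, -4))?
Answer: -55105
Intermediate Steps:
R(a) = (-4 + a)*(-2 + a)
v(U, y) = -4 + 4*U² (v(U, y) = -4 + (U + U)² = -4 + (2*U)² = -4 + 4*U²)
-107*(R(-11) + v(9, -4)) = -107*((8 + (-11)² - 6*(-11)) + (-4 + 4*9²)) = -107*((8 + 121 + 66) + (-4 + 4*81)) = -107*(195 + (-4 + 324)) = -107*(195 + 320) = -107*515 = -55105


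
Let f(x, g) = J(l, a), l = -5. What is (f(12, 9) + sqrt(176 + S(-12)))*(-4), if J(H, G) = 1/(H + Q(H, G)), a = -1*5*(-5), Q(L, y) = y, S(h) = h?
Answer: -1/5 - 8*sqrt(41) ≈ -51.425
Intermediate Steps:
a = 25 (a = -5*(-5) = 25)
J(H, G) = 1/(G + H) (J(H, G) = 1/(H + G) = 1/(G + H))
f(x, g) = 1/20 (f(x, g) = 1/(25 - 5) = 1/20)
(f(12, 9) + sqrt(176 + S(-12)))*(-4) = (1/20 + sqrt(176 - 12))*(-4) = (1/20 + sqrt(164))*(-4) = (1/20 + 2*sqrt(41))*(-4) = -1/5 - 8*sqrt(41)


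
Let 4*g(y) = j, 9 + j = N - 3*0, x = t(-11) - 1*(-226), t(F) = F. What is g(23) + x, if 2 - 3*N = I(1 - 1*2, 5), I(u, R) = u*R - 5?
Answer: 855/4 ≈ 213.75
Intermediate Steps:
I(u, R) = -5 + R*u (I(u, R) = R*u - 5 = -5 + R*u)
x = 215 (x = -11 - 1*(-226) = -11 + 226 = 215)
N = 4 (N = ⅔ - (-5 + 5*(1 - 1*2))/3 = ⅔ - (-5 + 5*(1 - 2))/3 = ⅔ - (-5 + 5*(-1))/3 = ⅔ - (-5 - 5)/3 = ⅔ - ⅓*(-10) = ⅔ + 10/3 = 4)
j = -5 (j = -9 + (4 - 3*0) = -9 + (4 + 0) = -9 + 4 = -5)
g(y) = -5/4 (g(y) = (¼)*(-5) = -5/4)
g(23) + x = -5/4 + 215 = 855/4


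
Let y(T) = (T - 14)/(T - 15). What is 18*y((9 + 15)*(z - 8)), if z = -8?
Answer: 2388/133 ≈ 17.955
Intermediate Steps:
y(T) = (-14 + T)/(-15 + T)
18*y((9 + 15)*(z - 8)) = 18*((-14 + (9 + 15)*(-8 - 8))/(-15 + (9 + 15)*(-8 - 8))) = 18*((-14 + 24*(-16))/(-15 + 24*(-16))) = 18*((-14 - 384)/(-15 - 384)) = 18*(-398/(-399)) = 18*(-1/399*(-398)) = 18*(398/399) = 2388/133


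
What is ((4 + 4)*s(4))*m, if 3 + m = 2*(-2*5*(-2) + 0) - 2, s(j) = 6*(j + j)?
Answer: 13440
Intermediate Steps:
s(j) = 12*j (s(j) = 6*(2*j) = 12*j)
m = 35 (m = -3 + (2*(-2*5*(-2) + 0) - 2) = -3 + (2*(-10*(-2) + 0) - 2) = -3 + (2*(20 + 0) - 2) = -3 + (2*20 - 2) = -3 + (40 - 2) = -3 + 38 = 35)
((4 + 4)*s(4))*m = ((4 + 4)*(12*4))*35 = (8*48)*35 = 384*35 = 13440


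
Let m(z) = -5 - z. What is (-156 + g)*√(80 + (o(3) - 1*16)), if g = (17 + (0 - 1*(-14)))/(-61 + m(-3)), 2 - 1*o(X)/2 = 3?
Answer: -9859*√62/63 ≈ -1232.2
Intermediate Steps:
o(X) = -2 (o(X) = 4 - 2*3 = 4 - 6 = -2)
g = -31/63 (g = (17 + (0 - 1*(-14)))/(-61 + (-5 - 1*(-3))) = (17 + (0 + 14))/(-61 + (-5 + 3)) = (17 + 14)/(-61 - 2) = 31/(-63) = 31*(-1/63) = -31/63 ≈ -0.49206)
(-156 + g)*√(80 + (o(3) - 1*16)) = (-156 - 31/63)*√(80 + (-2 - 1*16)) = -9859*√(80 + (-2 - 16))/63 = -9859*√(80 - 18)/63 = -9859*√62/63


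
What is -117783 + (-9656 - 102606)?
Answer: -230045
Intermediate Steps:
-117783 + (-9656 - 102606) = -117783 - 112262 = -230045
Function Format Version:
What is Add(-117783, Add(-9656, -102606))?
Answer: -230045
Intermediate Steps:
Add(-117783, Add(-9656, -102606)) = Add(-117783, -112262) = -230045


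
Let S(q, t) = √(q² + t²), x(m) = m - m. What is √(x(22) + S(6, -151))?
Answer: 22837^(¼) ≈ 12.293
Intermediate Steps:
x(m) = 0
√(x(22) + S(6, -151)) = √(0 + √(6² + (-151)²)) = √(0 + √(36 + 22801)) = √(0 + √22837) = √(√22837) = 22837^(¼)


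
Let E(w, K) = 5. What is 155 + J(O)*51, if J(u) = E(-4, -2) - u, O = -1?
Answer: 461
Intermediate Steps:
J(u) = 5 - u
155 + J(O)*51 = 155 + (5 - 1*(-1))*51 = 155 + (5 + 1)*51 = 155 + 6*51 = 155 + 306 = 461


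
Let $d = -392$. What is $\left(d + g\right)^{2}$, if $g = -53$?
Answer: $198025$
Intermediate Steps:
$\left(d + g\right)^{2} = \left(-392 - 53\right)^{2} = \left(-445\right)^{2} = 198025$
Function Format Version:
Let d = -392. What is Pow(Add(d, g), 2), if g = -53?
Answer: 198025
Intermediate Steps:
Pow(Add(d, g), 2) = Pow(Add(-392, -53), 2) = Pow(-445, 2) = 198025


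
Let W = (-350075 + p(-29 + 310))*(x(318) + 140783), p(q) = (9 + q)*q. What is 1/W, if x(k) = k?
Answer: -1/37897612085 ≈ -2.6387e-11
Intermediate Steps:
p(q) = q*(9 + q)
W = -37897612085 (W = (-350075 + (-29 + 310)*(9 + (-29 + 310)))*(318 + 140783) = (-350075 + 281*(9 + 281))*141101 = (-350075 + 281*290)*141101 = (-350075 + 81490)*141101 = -268585*141101 = -37897612085)
1/W = 1/(-37897612085) = -1/37897612085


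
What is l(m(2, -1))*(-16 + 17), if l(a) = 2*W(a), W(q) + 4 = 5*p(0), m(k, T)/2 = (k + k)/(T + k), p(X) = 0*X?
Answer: -8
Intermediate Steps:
p(X) = 0
m(k, T) = 4*k/(T + k) (m(k, T) = 2*((k + k)/(T + k)) = 2*((2*k)/(T + k)) = 2*(2*k/(T + k)) = 4*k/(T + k))
W(q) = -4 (W(q) = -4 + 5*0 = -4 + 0 = -4)
l(a) = -8 (l(a) = 2*(-4) = -8)
l(m(2, -1))*(-16 + 17) = -8*(-16 + 17) = -8*1 = -8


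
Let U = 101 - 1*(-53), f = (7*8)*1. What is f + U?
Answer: 210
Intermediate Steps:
f = 56 (f = 56*1 = 56)
U = 154 (U = 101 + 53 = 154)
f + U = 56 + 154 = 210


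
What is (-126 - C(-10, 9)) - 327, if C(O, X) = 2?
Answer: -455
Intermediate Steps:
(-126 - C(-10, 9)) - 327 = (-126 - 1*2) - 327 = (-126 - 2) - 327 = -128 - 327 = -455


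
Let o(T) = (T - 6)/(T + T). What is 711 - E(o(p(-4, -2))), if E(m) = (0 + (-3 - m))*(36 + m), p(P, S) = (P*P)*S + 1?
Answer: 3239071/3844 ≈ 842.63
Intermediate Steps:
p(P, S) = 1 + S*P**2 (p(P, S) = P**2*S + 1 = S*P**2 + 1 = 1 + S*P**2)
o(T) = (-6 + T)/(2*T) (o(T) = (-6 + T)/((2*T)) = (-6 + T)*(1/(2*T)) = (-6 + T)/(2*T))
E(m) = (-3 - m)*(36 + m)
711 - E(o(p(-4, -2))) = 711 - (-108 - ((-6 + (1 - 2*(-4)**2))/(2*(1 - 2*(-4)**2)))**2 - 39*(-6 + (1 - 2*(-4)**2))/(2*(1 - 2*(-4)**2))) = 711 - (-108 - ((-6 + (1 - 2*16))/(2*(1 - 2*16)))**2 - 39*(-6 + (1 - 2*16))/(2*(1 - 2*16))) = 711 - (-108 - ((-6 + (1 - 32))/(2*(1 - 32)))**2 - 39*(-6 + (1 - 32))/(2*(1 - 32))) = 711 - (-108 - ((1/2)*(-6 - 31)/(-31))**2 - 39*(-6 - 31)/(2*(-31))) = 711 - (-108 - ((1/2)*(-1/31)*(-37))**2 - 39*(-1)*(-37)/(2*31)) = 711 - (-108 - (37/62)**2 - 39*37/62) = 711 - (-108 - 1*1369/3844 - 1443/62) = 711 - (-108 - 1369/3844 - 1443/62) = 711 - 1*(-505987/3844) = 711 + 505987/3844 = 3239071/3844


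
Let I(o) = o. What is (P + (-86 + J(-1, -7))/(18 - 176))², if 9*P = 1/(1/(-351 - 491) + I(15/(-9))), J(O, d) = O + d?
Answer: 278272075225/996964307361 ≈ 0.27912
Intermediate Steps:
P = -842/12639 (P = 1/(9*(1/(-351 - 491) + 15/(-9))) = 1/(9*(1/(-842) + 15*(-⅑))) = 1/(9*(-1/842 - 5/3)) = 1/(9*(-4213/2526)) = (⅑)*(-2526/4213) = -842/12639 ≈ -0.066619)
(P + (-86 + J(-1, -7))/(18 - 176))² = (-842/12639 + (-86 + (-1 - 7))/(18 - 176))² = (-842/12639 + (-86 - 8)/(-158))² = (-842/12639 - 94*(-1/158))² = (-842/12639 + 47/79)² = (527515/998481)² = 278272075225/996964307361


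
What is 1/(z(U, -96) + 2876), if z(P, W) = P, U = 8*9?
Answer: 1/2948 ≈ 0.00033921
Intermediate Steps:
U = 72
1/(z(U, -96) + 2876) = 1/(72 + 2876) = 1/2948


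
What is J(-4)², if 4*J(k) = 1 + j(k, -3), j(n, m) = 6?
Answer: 49/16 ≈ 3.0625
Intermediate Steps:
J(k) = 7/4 (J(k) = (1 + 6)/4 = (¼)*7 = 7/4)
J(-4)² = (7/4)² = 49/16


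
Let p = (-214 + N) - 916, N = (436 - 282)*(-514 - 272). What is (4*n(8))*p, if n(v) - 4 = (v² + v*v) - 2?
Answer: -63530480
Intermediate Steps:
N = -121044 (N = 154*(-786) = -121044)
n(v) = 2 + 2*v² (n(v) = 4 + ((v² + v*v) - 2) = 4 + ((v² + v²) - 2) = 4 + (2*v² - 2) = 4 + (-2 + 2*v²) = 2 + 2*v²)
p = -122174 (p = (-214 - 121044) - 916 = -121258 - 916 = -122174)
(4*n(8))*p = (4*(2 + 2*8²))*(-122174) = (4*(2 + 2*64))*(-122174) = (4*(2 + 128))*(-122174) = (4*130)*(-122174) = 520*(-122174) = -63530480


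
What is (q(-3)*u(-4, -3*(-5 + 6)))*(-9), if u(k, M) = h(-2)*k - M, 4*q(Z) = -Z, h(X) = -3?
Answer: -405/4 ≈ -101.25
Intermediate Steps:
q(Z) = -Z/4 (q(Z) = (-Z)/4 = -Z/4)
u(k, M) = -M - 3*k (u(k, M) = -3*k - M = -M - 3*k)
(q(-3)*u(-4, -3*(-5 + 6)))*(-9) = ((-¼*(-3))*(-(-3)*(-5 + 6) - 3*(-4)))*(-9) = (3*(-(-3) + 12)/4)*(-9) = (3*(-1*(-3) + 12)/4)*(-9) = (3*(3 + 12)/4)*(-9) = ((¾)*15)*(-9) = (45/4)*(-9) = -405/4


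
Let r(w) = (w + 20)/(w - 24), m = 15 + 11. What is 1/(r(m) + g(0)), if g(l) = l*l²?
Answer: 1/23 ≈ 0.043478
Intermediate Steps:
m = 26
g(l) = l³
r(w) = (20 + w)/(-24 + w)
1/(r(m) + g(0)) = 1/((20 + 26)/(-24 + 26) + 0³) = 1/(46/2 + 0) = 1/((½)*46 + 0) = 1/(23 + 0) = 1/23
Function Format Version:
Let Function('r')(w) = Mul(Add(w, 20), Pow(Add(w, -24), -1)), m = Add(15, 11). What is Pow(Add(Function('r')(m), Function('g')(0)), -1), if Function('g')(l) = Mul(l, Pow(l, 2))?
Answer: Rational(1, 23) ≈ 0.043478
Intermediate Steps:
m = 26
Function('g')(l) = Pow(l, 3)
Function('r')(w) = Mul(Pow(Add(-24, w), -1), Add(20, w)) (Function('r')(w) = Mul(Add(20, w), Pow(Add(-24, w), -1)) = Mul(Pow(Add(-24, w), -1), Add(20, w)))
Pow(Add(Function('r')(m), Function('g')(0)), -1) = Pow(Add(Mul(Pow(Add(-24, 26), -1), Add(20, 26)), Pow(0, 3)), -1) = Pow(Add(Mul(Pow(2, -1), 46), 0), -1) = Pow(Add(Mul(Rational(1, 2), 46), 0), -1) = Pow(Add(23, 0), -1) = Pow(23, -1) = Rational(1, 23)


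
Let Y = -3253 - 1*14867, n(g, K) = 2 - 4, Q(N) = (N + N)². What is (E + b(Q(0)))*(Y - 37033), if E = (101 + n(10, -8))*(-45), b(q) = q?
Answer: 245706615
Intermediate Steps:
Q(N) = 4*N² (Q(N) = (2*N)² = 4*N²)
n(g, K) = -2
E = -4455 (E = (101 - 2)*(-45) = 99*(-45) = -4455)
Y = -18120 (Y = -3253 - 14867 = -18120)
(E + b(Q(0)))*(Y - 37033) = (-4455 + 4*0²)*(-18120 - 37033) = (-4455 + 4*0)*(-55153) = (-4455 + 0)*(-55153) = -4455*(-55153) = 245706615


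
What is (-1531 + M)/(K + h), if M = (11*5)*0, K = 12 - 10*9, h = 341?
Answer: -1531/263 ≈ -5.8213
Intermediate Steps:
K = -78 (K = 12 - 90 = -78)
M = 0 (M = 55*0 = 0)
(-1531 + M)/(K + h) = (-1531 + 0)/(-78 + 341) = -1531/263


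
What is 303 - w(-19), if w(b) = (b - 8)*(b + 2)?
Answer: -156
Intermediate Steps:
w(b) = (-8 + b)*(2 + b)
303 - w(-19) = 303 - (-16 + (-19)² - 6*(-19)) = 303 - (-16 + 361 + 114) = 303 - 1*459 = 303 - 459 = -156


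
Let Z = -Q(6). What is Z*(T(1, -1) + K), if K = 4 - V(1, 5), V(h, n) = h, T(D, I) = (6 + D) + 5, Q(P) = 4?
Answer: -60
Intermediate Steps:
T(D, I) = 11 + D
K = 3 (K = 4 - 1*1 = 4 - 1 = 3)
Z = -4 (Z = -1*4 = -4)
Z*(T(1, -1) + K) = -4*((11 + 1) + 3) = -4*(12 + 3) = -4*15 = -60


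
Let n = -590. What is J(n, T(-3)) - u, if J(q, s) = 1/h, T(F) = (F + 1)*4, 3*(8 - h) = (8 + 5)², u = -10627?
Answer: 1540912/145 ≈ 10627.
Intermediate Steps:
h = -145/3 (h = 8 - (8 + 5)²/3 = 8 - ⅓*13² = 8 - ⅓*169 = 8 - 169/3 = -145/3 ≈ -48.333)
T(F) = 4 + 4*F (T(F) = (1 + F)*4 = 4 + 4*F)
J(q, s) = -3/145 (J(q, s) = 1/(-145/3) = -3/145)
J(n, T(-3)) - u = -3/145 - 1*(-10627) = -3/145 + 10627 = 1540912/145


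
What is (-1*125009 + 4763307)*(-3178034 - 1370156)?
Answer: -21095860580620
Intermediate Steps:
(-1*125009 + 4763307)*(-3178034 - 1370156) = (-125009 + 4763307)*(-4548190) = 4638298*(-4548190) = -21095860580620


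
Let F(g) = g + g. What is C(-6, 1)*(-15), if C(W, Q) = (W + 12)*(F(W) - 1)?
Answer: 1170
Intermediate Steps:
F(g) = 2*g
C(W, Q) = (-1 + 2*W)*(12 + W) (C(W, Q) = (W + 12)*(2*W - 1) = (12 + W)*(-1 + 2*W) = (-1 + 2*W)*(12 + W))
C(-6, 1)*(-15) = (-12 + 2*(-6)² + 23*(-6))*(-15) = (-12 + 2*36 - 138)*(-15) = (-12 + 72 - 138)*(-15) = -78*(-15) = 1170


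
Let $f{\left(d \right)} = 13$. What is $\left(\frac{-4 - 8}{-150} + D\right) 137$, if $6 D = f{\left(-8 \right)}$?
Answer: $\frac{46169}{150} \approx 307.79$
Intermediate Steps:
$D = \frac{13}{6}$ ($D = \frac{1}{6} \cdot 13 = \frac{13}{6} \approx 2.1667$)
$\left(\frac{-4 - 8}{-150} + D\right) 137 = \left(\frac{-4 - 8}{-150} + \frac{13}{6}\right) 137 = \left(\left(-4 - 8\right) \left(- \frac{1}{150}\right) + \frac{13}{6}\right) 137 = \left(\left(-12\right) \left(- \frac{1}{150}\right) + \frac{13}{6}\right) 137 = \left(\frac{2}{25} + \frac{13}{6}\right) 137 = \frac{337}{150} \cdot 137 = \frac{46169}{150}$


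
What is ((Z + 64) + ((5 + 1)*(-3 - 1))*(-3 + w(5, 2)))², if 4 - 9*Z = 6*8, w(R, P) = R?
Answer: 10000/81 ≈ 123.46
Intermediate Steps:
Z = -44/9 (Z = 4/9 - 2*8/3 = 4/9 - ⅑*48 = 4/9 - 16/3 = -44/9 ≈ -4.8889)
((Z + 64) + ((5 + 1)*(-3 - 1))*(-3 + w(5, 2)))² = ((-44/9 + 64) + ((5 + 1)*(-3 - 1))*(-3 + 5))² = (532/9 + (6*(-4))*2)² = (532/9 - 24*2)² = (532/9 - 48)² = (100/9)² = 10000/81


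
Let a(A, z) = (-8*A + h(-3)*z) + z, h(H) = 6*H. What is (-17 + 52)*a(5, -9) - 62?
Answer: 3893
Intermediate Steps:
a(A, z) = -17*z - 8*A (a(A, z) = (-8*A + (6*(-3))*z) + z = (-8*A - 18*z) + z = (-18*z - 8*A) + z = -17*z - 8*A)
(-17 + 52)*a(5, -9) - 62 = (-17 + 52)*(-17*(-9) - 8*5) - 62 = 35*(153 - 40) - 62 = 35*113 - 62 = 3955 - 62 = 3893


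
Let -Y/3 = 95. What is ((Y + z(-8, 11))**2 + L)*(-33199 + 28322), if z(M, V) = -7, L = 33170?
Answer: -577602618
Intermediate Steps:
Y = -285 (Y = -3*95 = -285)
((Y + z(-8, 11))**2 + L)*(-33199 + 28322) = ((-285 - 7)**2 + 33170)*(-33199 + 28322) = ((-292)**2 + 33170)*(-4877) = (85264 + 33170)*(-4877) = 118434*(-4877) = -577602618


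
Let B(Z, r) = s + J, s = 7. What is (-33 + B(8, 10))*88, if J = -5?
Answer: -2728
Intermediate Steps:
B(Z, r) = 2 (B(Z, r) = 7 - 5 = 2)
(-33 + B(8, 10))*88 = (-33 + 2)*88 = -31*88 = -2728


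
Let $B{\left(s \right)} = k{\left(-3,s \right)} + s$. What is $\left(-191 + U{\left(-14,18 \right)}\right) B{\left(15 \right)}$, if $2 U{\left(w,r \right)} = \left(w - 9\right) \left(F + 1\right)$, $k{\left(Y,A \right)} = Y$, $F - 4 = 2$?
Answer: $-3258$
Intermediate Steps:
$F = 6$ ($F = 4 + 2 = 6$)
$U{\left(w,r \right)} = - \frac{63}{2} + \frac{7 w}{2}$ ($U{\left(w,r \right)} = \frac{\left(w - 9\right) \left(6 + 1\right)}{2} = \frac{\left(-9 + w\right) 7}{2} = \frac{-63 + 7 w}{2} = - \frac{63}{2} + \frac{7 w}{2}$)
$B{\left(s \right)} = -3 + s$
$\left(-191 + U{\left(-14,18 \right)}\right) B{\left(15 \right)} = \left(-191 + \left(- \frac{63}{2} + \frac{7}{2} \left(-14\right)\right)\right) \left(-3 + 15\right) = \left(-191 - \frac{161}{2}\right) 12 = \left(- \frac{543}{2}\right) 12 = -3258$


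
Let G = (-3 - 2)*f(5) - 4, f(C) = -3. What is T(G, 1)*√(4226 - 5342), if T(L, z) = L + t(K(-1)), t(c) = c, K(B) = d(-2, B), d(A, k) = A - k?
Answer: 60*I*√31 ≈ 334.07*I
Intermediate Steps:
K(B) = -2 - B
G = 11 (G = (-3 - 2)*(-3) - 4 = -5*(-3) - 4 = 15 - 4 = 11)
T(L, z) = -1 + L (T(L, z) = L + (-2 - 1*(-1)) = L + (-2 + 1) = L - 1 = -1 + L)
T(G, 1)*√(4226 - 5342) = (-1 + 11)*√(4226 - 5342) = 10*√(-1116) = 10*(6*I*√31) = 60*I*√31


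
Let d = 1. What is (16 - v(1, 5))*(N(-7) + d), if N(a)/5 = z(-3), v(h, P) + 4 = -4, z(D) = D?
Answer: -336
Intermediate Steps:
v(h, P) = -8 (v(h, P) = -4 - 4 = -8)
N(a) = -15 (N(a) = 5*(-3) = -15)
(16 - v(1, 5))*(N(-7) + d) = (16 - 1*(-8))*(-15 + 1) = (16 + 8)*(-14) = 24*(-14) = -336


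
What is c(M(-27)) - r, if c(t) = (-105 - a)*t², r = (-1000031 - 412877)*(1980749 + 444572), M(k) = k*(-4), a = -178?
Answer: 3426756294940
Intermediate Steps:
M(k) = -4*k
r = -3426755443468 (r = -1412908*2425321 = -3426755443468)
c(t) = 73*t² (c(t) = (-105 - 1*(-178))*t² = (-105 + 178)*t² = 73*t²)
c(M(-27)) - r = 73*(-4*(-27))² - 1*(-3426755443468) = 73*108² + 3426755443468 = 73*11664 + 3426755443468 = 851472 + 3426755443468 = 3426756294940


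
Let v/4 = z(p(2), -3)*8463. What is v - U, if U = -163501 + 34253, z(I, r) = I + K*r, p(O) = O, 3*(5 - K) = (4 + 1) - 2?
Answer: -209272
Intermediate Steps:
K = 4 (K = 5 - ((4 + 1) - 2)/3 = 5 - (5 - 2)/3 = 5 - ⅓*3 = 5 - 1 = 4)
z(I, r) = I + 4*r
U = -129248
v = -338520 (v = 4*((2 + 4*(-3))*8463) = 4*((2 - 12)*8463) = 4*(-10*8463) = 4*(-84630) = -338520)
v - U = -338520 - 1*(-129248) = -338520 + 129248 = -209272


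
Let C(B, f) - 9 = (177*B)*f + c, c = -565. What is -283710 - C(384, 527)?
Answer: -36102290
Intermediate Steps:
C(B, f) = -556 + 177*B*f (C(B, f) = 9 + ((177*B)*f - 565) = 9 + (177*B*f - 565) = 9 + (-565 + 177*B*f) = -556 + 177*B*f)
-283710 - C(384, 527) = -283710 - (-556 + 177*384*527) = -283710 - (-556 + 35819136) = -283710 - 1*35818580 = -283710 - 35818580 = -36102290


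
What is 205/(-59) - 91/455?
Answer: -1084/295 ≈ -3.6746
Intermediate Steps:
205/(-59) - 91/455 = 205*(-1/59) - 91*1/455 = -205/59 - 1/5 = -1084/295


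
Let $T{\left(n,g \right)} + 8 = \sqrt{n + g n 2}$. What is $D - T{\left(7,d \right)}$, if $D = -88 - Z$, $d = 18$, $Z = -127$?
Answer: $47 - \sqrt{259} \approx 30.907$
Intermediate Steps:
$T{\left(n,g \right)} = -8 + \sqrt{n + 2 g n}$ ($T{\left(n,g \right)} = -8 + \sqrt{n + g n 2} = -8 + \sqrt{n + 2 g n}$)
$D = 39$ ($D = -88 - -127 = -88 + 127 = 39$)
$D - T{\left(7,d \right)} = 39 - \left(-8 + \sqrt{7 \left(1 + 2 \cdot 18\right)}\right) = 39 - \left(-8 + \sqrt{7 \left(1 + 36\right)}\right) = 39 - \left(-8 + \sqrt{7 \cdot 37}\right) = 39 - \left(-8 + \sqrt{259}\right) = 39 + \left(8 - \sqrt{259}\right) = 47 - \sqrt{259}$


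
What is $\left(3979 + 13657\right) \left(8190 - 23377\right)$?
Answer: $-267837932$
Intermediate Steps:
$\left(3979 + 13657\right) \left(8190 - 23377\right) = 17636 \left(-15187\right) = -267837932$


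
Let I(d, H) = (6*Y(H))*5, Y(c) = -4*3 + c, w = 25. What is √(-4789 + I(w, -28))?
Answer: I*√5989 ≈ 77.389*I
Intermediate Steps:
Y(c) = -12 + c
I(d, H) = -360 + 30*H (I(d, H) = (6*(-12 + H))*5 = (-72 + 6*H)*5 = -360 + 30*H)
√(-4789 + I(w, -28)) = √(-4789 + (-360 + 30*(-28))) = √(-4789 + (-360 - 840)) = √(-4789 - 1200) = √(-5989) = I*√5989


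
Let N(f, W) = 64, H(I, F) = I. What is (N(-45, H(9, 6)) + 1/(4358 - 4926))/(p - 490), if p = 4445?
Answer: 5193/320920 ≈ 0.016182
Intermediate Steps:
(N(-45, H(9, 6)) + 1/(4358 - 4926))/(p - 490) = (64 + 1/(4358 - 4926))/(4445 - 490) = (64 + 1/(-568))/3955 = (64 - 1/568)*(1/3955) = (36351/568)*(1/3955) = 5193/320920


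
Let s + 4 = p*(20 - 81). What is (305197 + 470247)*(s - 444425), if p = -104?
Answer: -339710384740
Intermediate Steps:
s = 6340 (s = -4 - 104*(20 - 81) = -4 - 104*(-61) = -4 + 6344 = 6340)
(305197 + 470247)*(s - 444425) = (305197 + 470247)*(6340 - 444425) = 775444*(-438085) = -339710384740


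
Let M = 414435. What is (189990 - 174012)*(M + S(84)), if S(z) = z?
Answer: 6623184582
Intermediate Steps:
(189990 - 174012)*(M + S(84)) = (189990 - 174012)*(414435 + 84) = 15978*414519 = 6623184582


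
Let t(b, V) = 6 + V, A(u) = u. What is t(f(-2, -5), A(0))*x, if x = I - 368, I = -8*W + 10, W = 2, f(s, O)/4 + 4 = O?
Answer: -2244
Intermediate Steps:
f(s, O) = -16 + 4*O
I = -6 (I = -8*2 + 10 = -16 + 10 = -6)
x = -374 (x = -6 - 368 = -374)
t(f(-2, -5), A(0))*x = (6 + 0)*(-374) = 6*(-374) = -2244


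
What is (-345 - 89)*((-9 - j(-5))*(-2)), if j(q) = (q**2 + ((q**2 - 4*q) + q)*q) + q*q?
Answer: 122388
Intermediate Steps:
j(q) = 2*q**2 + q*(q**2 - 3*q) (j(q) = (q**2 + (q**2 - 3*q)*q) + q**2 = (q**2 + q*(q**2 - 3*q)) + q**2 = 2*q**2 + q*(q**2 - 3*q))
(-345 - 89)*((-9 - j(-5))*(-2)) = (-345 - 89)*((-9 - (-5)**2*(-1 - 5))*(-2)) = -434*(-9 - 25*(-6))*(-2) = -434*(-9 - 1*(-150))*(-2) = -434*(-9 + 150)*(-2) = -61194*(-2) = -434*(-282) = 122388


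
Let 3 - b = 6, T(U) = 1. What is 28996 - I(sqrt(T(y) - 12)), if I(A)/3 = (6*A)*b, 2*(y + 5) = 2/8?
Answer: 28996 + 54*I*sqrt(11) ≈ 28996.0 + 179.1*I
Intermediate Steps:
y = -39/8 (y = -5 + (2/8)/2 = -5 + (2*(1/8))/2 = -5 + (1/2)*(1/4) = -5 + 1/8 = -39/8 ≈ -4.8750)
b = -3 (b = 3 - 1*6 = 3 - 6 = -3)
I(A) = -54*A (I(A) = 3*((6*A)*(-3)) = 3*(-18*A) = -54*A)
28996 - I(sqrt(T(y) - 12)) = 28996 - (-54)*sqrt(1 - 12) = 28996 - (-54)*sqrt(-11) = 28996 - (-54)*I*sqrt(11) = 28996 + 54*I*sqrt(11)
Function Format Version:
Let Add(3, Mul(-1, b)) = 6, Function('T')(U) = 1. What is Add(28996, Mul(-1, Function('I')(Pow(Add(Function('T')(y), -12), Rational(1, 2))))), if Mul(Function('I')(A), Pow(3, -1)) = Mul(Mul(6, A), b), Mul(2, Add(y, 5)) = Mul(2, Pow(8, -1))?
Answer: Add(28996, Mul(54, I, Pow(11, Rational(1, 2)))) ≈ Add(28996., Mul(179.10, I))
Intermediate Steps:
y = Rational(-39, 8) (y = Add(-5, Mul(Rational(1, 2), Mul(2, Pow(8, -1)))) = Add(-5, Mul(Rational(1, 2), Mul(2, Rational(1, 8)))) = Add(-5, Mul(Rational(1, 2), Rational(1, 4))) = Add(-5, Rational(1, 8)) = Rational(-39, 8) ≈ -4.8750)
b = -3 (b = Add(3, Mul(-1, 6)) = Add(3, -6) = -3)
Function('I')(A) = Mul(-54, A) (Function('I')(A) = Mul(3, Mul(Mul(6, A), -3)) = Mul(3, Mul(-18, A)) = Mul(-54, A))
Add(28996, Mul(-1, Function('I')(Pow(Add(Function('T')(y), -12), Rational(1, 2))))) = Add(28996, Mul(-1, Mul(-54, Pow(Add(1, -12), Rational(1, 2))))) = Add(28996, Mul(-1, Mul(-54, Pow(-11, Rational(1, 2))))) = Add(28996, Mul(-1, Mul(-54, Mul(I, Pow(11, Rational(1, 2)))))) = Add(28996, Mul(-1, Mul(-54, I, Pow(11, Rational(1, 2))))) = Add(28996, Mul(54, I, Pow(11, Rational(1, 2))))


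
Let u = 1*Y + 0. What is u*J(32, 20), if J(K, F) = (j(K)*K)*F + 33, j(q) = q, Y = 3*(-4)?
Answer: -246156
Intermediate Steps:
Y = -12
J(K, F) = 33 + F*K**2 (J(K, F) = (K*K)*F + 33 = K**2*F + 33 = F*K**2 + 33 = 33 + F*K**2)
u = -12 (u = 1*(-12) + 0 = -12 + 0 = -12)
u*J(32, 20) = -12*(33 + 20*32**2) = -12*(33 + 20*1024) = -12*(33 + 20480) = -12*20513 = -246156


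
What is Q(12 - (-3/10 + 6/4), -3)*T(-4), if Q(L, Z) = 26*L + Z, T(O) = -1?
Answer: -1389/5 ≈ -277.80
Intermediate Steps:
Q(L, Z) = Z + 26*L
Q(12 - (-3/10 + 6/4), -3)*T(-4) = (-3 + 26*(12 - (-3/10 + 6/4)))*(-1) = (-3 + 26*(12 - (-3*⅒ + 6*(¼))))*(-1) = (-3 + 26*(12 - (-3/10 + 3/2)))*(-1) = (-3 + 26*(12 - 1*6/5))*(-1) = (-3 + 26*(12 - 6/5))*(-1) = (-3 + 26*(54/5))*(-1) = (-3 + 1404/5)*(-1) = (1389/5)*(-1) = -1389/5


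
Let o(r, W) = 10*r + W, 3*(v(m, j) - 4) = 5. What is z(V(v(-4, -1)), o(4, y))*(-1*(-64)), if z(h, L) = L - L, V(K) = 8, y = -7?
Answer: 0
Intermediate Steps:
v(m, j) = 17/3 (v(m, j) = 4 + (⅓)*5 = 4 + 5/3 = 17/3)
o(r, W) = W + 10*r
z(h, L) = 0
z(V(v(-4, -1)), o(4, y))*(-1*(-64)) = 0*(-1*(-64)) = 0*64 = 0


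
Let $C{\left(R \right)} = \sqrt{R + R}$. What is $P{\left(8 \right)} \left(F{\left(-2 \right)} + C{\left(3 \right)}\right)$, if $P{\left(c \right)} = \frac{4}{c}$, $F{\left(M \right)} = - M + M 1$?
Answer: $\frac{\sqrt{6}}{2} \approx 1.2247$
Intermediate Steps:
$F{\left(M \right)} = 0$ ($F{\left(M \right)} = - M + M = 0$)
$C{\left(R \right)} = \sqrt{2} \sqrt{R}$ ($C{\left(R \right)} = \sqrt{2 R} = \sqrt{2} \sqrt{R}$)
$P{\left(8 \right)} \left(F{\left(-2 \right)} + C{\left(3 \right)}\right) = \frac{4}{8} \left(0 + \sqrt{2} \sqrt{3}\right) = 4 \cdot \frac{1}{8} \left(0 + \sqrt{6}\right) = \frac{\sqrt{6}}{2}$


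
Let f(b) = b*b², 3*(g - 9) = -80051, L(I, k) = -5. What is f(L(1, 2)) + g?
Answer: -80399/3 ≈ -26800.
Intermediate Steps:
g = -80024/3 (g = 9 + (⅓)*(-80051) = 9 - 80051/3 = -80024/3 ≈ -26675.)
f(b) = b³
f(L(1, 2)) + g = (-5)³ - 80024/3 = -125 - 80024/3 = -80399/3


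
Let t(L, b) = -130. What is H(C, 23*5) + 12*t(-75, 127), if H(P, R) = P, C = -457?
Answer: -2017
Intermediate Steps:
H(C, 23*5) + 12*t(-75, 127) = -457 + 12*(-130) = -457 - 1560 = -2017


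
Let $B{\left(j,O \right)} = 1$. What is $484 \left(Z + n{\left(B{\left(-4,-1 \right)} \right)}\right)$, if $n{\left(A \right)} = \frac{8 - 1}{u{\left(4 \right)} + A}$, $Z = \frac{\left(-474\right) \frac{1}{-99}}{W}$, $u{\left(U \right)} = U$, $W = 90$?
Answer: $\frac{94952}{135} \approx 703.35$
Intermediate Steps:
$Z = \frac{79}{1485}$ ($Z = \frac{\left(-474\right) \frac{1}{-99}}{90} = \left(-474\right) \left(- \frac{1}{99}\right) \frac{1}{90} = \frac{158}{33} \cdot \frac{1}{90} = \frac{79}{1485} \approx 0.053199$)
$n{\left(A \right)} = \frac{7}{4 + A}$ ($n{\left(A \right)} = \frac{8 - 1}{4 + A} = \frac{7}{4 + A}$)
$484 \left(Z + n{\left(B{\left(-4,-1 \right)} \right)}\right) = 484 \left(\frac{79}{1485} + \frac{7}{4 + 1}\right) = 484 \left(\frac{79}{1485} + \frac{7}{5}\right) = 484 \cdot \frac{2158}{1485} = \frac{94952}{135}$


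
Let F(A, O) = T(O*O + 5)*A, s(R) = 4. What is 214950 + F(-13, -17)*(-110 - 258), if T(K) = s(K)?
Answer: 234086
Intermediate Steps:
T(K) = 4
F(A, O) = 4*A
214950 + F(-13, -17)*(-110 - 258) = 214950 + (4*(-13))*(-110 - 258) = 214950 - 52*(-368) = 214950 + 19136 = 234086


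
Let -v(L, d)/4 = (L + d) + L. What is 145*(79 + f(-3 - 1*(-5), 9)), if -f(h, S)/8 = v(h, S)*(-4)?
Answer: -229825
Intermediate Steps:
v(L, d) = -8*L - 4*d (v(L, d) = -4*((L + d) + L) = -4*(d + 2*L) = -8*L - 4*d)
f(h, S) = -256*h - 128*S (f(h, S) = -8*(-8*h - 4*S)*(-4) = -8*(16*S + 32*h) = -256*h - 128*S)
145*(79 + f(-3 - 1*(-5), 9)) = 145*(79 + (-256*(-3 - 1*(-5)) - 128*9)) = 145*(79 + (-256*(-3 + 5) - 1152)) = 145*(79 + (-256*2 - 1152)) = 145*(79 + (-512 - 1152)) = 145*(79 - 1664) = 145*(-1585) = -229825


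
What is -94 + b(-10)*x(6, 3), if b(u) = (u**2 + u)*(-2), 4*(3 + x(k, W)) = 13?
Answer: -139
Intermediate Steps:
x(k, W) = 1/4 (x(k, W) = -3 + (1/4)*13 = -3 + 13/4 = 1/4)
b(u) = -2*u - 2*u**2 (b(u) = (u + u**2)*(-2) = -2*u - 2*u**2)
-94 + b(-10)*x(6, 3) = -94 - 2*(-10)*(1 - 10)*(1/4) = -94 - 2*(-10)*(-9)*(1/4) = -94 - 180*1/4 = -94 - 45 = -139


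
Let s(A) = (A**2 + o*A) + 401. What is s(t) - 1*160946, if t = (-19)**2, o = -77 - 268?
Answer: -154769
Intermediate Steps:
o = -345
t = 361
s(A) = 401 + A**2 - 345*A (s(A) = (A**2 - 345*A) + 401 = 401 + A**2 - 345*A)
s(t) - 1*160946 = (401 + 361**2 - 345*361) - 1*160946 = (401 + 130321 - 124545) - 160946 = 6177 - 160946 = -154769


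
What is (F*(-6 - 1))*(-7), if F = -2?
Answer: -98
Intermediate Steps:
(F*(-6 - 1))*(-7) = -2*(-6 - 1)*(-7) = -2*(-7)*(-7) = 14*(-7) = -98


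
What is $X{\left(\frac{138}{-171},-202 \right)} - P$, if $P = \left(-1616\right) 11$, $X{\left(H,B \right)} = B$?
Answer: $17574$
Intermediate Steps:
$P = -17776$
$X{\left(\frac{138}{-171},-202 \right)} - P = -202 - -17776 = -202 + 17776 = 17574$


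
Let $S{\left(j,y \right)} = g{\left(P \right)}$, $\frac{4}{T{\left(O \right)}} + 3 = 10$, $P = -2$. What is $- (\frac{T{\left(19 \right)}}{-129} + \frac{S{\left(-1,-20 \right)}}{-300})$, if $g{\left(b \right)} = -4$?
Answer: $- \frac{67}{7525} \approx -0.0089037$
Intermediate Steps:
$T{\left(O \right)} = \frac{4}{7}$ ($T{\left(O \right)} = \frac{4}{-3 + 10} = \frac{4}{7}$)
$S{\left(j,y \right)} = -4$
$- (\frac{T{\left(19 \right)}}{-129} + \frac{S{\left(-1,-20 \right)}}{-300}) = - (\frac{4}{7 \left(-129\right)} - \frac{4}{-300}) = - (\frac{4}{7} \left(- \frac{1}{129}\right) - - \frac{1}{75}) = - (- \frac{4}{903} + \frac{1}{75}) = \left(-1\right) \frac{67}{7525} = - \frac{67}{7525}$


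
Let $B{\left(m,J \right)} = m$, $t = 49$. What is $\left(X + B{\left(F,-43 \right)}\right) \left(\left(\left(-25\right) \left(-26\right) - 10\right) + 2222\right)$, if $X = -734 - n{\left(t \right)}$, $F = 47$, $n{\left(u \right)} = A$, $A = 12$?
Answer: $-2000538$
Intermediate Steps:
$n{\left(u \right)} = 12$
$X = -746$ ($X = -734 - 12 = -746$)
$\left(X + B{\left(F,-43 \right)}\right) \left(\left(\left(-25\right) \left(-26\right) - 10\right) + 2222\right) = \left(-746 + 47\right) \left(\left(\left(-25\right) \left(-26\right) - 10\right) + 2222\right) = - 699 \left(\left(650 - 10\right) + 2222\right) = - 699 \left(640 + 2222\right) = \left(-699\right) 2862 = -2000538$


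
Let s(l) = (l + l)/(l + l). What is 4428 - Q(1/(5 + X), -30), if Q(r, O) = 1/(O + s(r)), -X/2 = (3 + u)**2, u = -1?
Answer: 128413/29 ≈ 4428.0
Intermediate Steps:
s(l) = 1 (s(l) = (2*l)/((2*l)) = (2*l)*(1/(2*l)) = 1)
X = -8 (X = -2*(3 - 1)**2 = -2*2**2 = -2*4 = -8)
Q(r, O) = 1/(1 + O) (Q(r, O) = 1/(O + 1) = 1/(1 + O))
4428 - Q(1/(5 + X), -30) = 4428 - 1/(1 - 30) = 4428 - 1/(-29) = 4428 - 1*(-1/29) = 4428 + 1/29 = 128413/29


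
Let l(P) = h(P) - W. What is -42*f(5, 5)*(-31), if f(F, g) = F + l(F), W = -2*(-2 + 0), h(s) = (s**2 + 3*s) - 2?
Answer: 50778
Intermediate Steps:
h(s) = -2 + s**2 + 3*s
W = 4 (W = -2*(-2) = 4)
l(P) = -6 + P**2 + 3*P (l(P) = (-2 + P**2 + 3*P) - 1*4 = (-2 + P**2 + 3*P) - 4 = -6 + P**2 + 3*P)
f(F, g) = -6 + F**2 + 4*F (f(F, g) = F + (-6 + F**2 + 3*F) = -6 + F**2 + 4*F)
-42*f(5, 5)*(-31) = -42*(-6 + 5**2 + 4*5)*(-31) = -42*(-6 + 25 + 20)*(-31) = -42*39*(-31) = -1638*(-31) = 50778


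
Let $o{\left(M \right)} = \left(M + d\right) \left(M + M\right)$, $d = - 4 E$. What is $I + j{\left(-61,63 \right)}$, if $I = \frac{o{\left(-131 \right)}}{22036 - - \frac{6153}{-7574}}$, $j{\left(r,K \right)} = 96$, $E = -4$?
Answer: $\frac{2321439668}{23842073} \approx 97.367$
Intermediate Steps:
$d = 16$ ($d = \left(-4\right) \left(-4\right) = 16$)
$o{\left(M \right)} = 2 M \left(16 + M\right)$ ($o{\left(M \right)} = \left(M + 16\right) \left(M + M\right) = \left(16 + M\right) 2 M = 2 M \left(16 + M\right)$)
$I = \frac{32600660}{23842073}$ ($I = \frac{2 \left(-131\right) \left(16 - 131\right)}{22036 - - \frac{6153}{-7574}} = \frac{2 \left(-131\right) \left(-115\right)}{22036 - \left(-6153\right) \left(- \frac{1}{7574}\right)} = \frac{30130}{22036 - \frac{879}{1082}} = \frac{30130}{\frac{23842073}{1082}} = 30130 \cdot \frac{1082}{23842073} = \frac{32600660}{23842073} \approx 1.3674$)
$I + j{\left(-61,63 \right)} = \frac{32600660}{23842073} + 96 = \frac{2321439668}{23842073}$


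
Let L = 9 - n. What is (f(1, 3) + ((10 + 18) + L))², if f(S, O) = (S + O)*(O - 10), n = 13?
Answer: 16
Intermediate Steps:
L = -4 (L = 9 - 1*13 = 9 - 13 = -4)
f(S, O) = (-10 + O)*(O + S) (f(S, O) = (O + S)*(-10 + O) = (-10 + O)*(O + S))
(f(1, 3) + ((10 + 18) + L))² = ((3² - 10*3 - 10*1 + 3*1) + ((10 + 18) - 4))² = ((9 - 30 - 10 + 3) + (28 - 4))² = (-28 + 24)² = (-4)² = 16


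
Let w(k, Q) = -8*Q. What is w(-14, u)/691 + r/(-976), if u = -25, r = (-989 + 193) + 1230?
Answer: -52347/337208 ≈ -0.15524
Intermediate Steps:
r = 434 (r = -796 + 1230 = 434)
w(-14, u)/691 + r/(-976) = -8*(-25)/691 + 434/(-976) = 200*(1/691) + 434*(-1/976) = 200/691 - 217/488 = -52347/337208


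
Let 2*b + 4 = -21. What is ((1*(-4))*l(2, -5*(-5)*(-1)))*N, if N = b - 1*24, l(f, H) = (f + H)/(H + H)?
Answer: 1679/25 ≈ 67.160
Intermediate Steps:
l(f, H) = (H + f)/(2*H) (l(f, H) = (H + f)/((2*H)) = (H + f)*(1/(2*H)) = (H + f)/(2*H))
b = -25/2 (b = -2 + (½)*(-21) = -2 - 21/2 = -25/2 ≈ -12.500)
N = -73/2 (N = -25/2 - 1*24 = -25/2 - 24 = -73/2 ≈ -36.500)
((1*(-4))*l(2, -5*(-5)*(-1)))*N = ((1*(-4))*((-5*(-5)*(-1) + 2)/(2*((-5*(-5)*(-1))))))*(-73/2) = -2*(25*(-1) + 2)/(25*(-1))*(-73/2) = -2*(-25 + 2)/(-25)*(-73/2) = -2*(-1)*(-23)/25*(-73/2) = -4*23/50*(-73/2) = -46/25*(-73/2) = 1679/25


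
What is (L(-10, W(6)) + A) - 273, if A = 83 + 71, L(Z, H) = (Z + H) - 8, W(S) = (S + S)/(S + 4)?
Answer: -679/5 ≈ -135.80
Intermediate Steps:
W(S) = 2*S/(4 + S) (W(S) = (2*S)/(4 + S) = 2*S/(4 + S))
L(Z, H) = -8 + H + Z (L(Z, H) = (H + Z) - 8 = -8 + H + Z)
A = 154
(L(-10, W(6)) + A) - 273 = ((-8 + 2*6/(4 + 6) - 10) + 154) - 273 = ((-8 + 2*6/10 - 10) + 154) - 273 = ((-8 + 2*6*(⅒) - 10) + 154) - 273 = ((-8 + 6/5 - 10) + 154) - 273 = (-84/5 + 154) - 273 = 686/5 - 273 = -679/5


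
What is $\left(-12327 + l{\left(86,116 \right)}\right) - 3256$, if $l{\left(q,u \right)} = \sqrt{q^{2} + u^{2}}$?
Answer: $-15583 + 2 \sqrt{5213} \approx -15439.0$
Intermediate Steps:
$\left(-12327 + l{\left(86,116 \right)}\right) - 3256 = \left(-12327 + \sqrt{86^{2} + 116^{2}}\right) - 3256 = \left(-12327 + \sqrt{7396 + 13456}\right) - 3256 = \left(-12327 + \sqrt{20852}\right) - 3256 = \left(-12327 + 2 \sqrt{5213}\right) - 3256 = -15583 + 2 \sqrt{5213}$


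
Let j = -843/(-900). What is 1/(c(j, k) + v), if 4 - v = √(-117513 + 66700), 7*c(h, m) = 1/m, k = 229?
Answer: 10280039/130610668686 + 17987263*I*√1037/130610668686 ≈ 7.8707e-5 + 0.0044348*I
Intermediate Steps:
j = 281/300 (j = -843*(-1/900) = 281/300 ≈ 0.93667)
c(h, m) = 1/(7*m)
v = 4 - 7*I*√1037 (v = 4 - √(-117513 + 66700) = 4 - √(-50813) = 4 - 7*I*√1037 ≈ 4.0 - 225.42*I)
1/(c(j, k) + v) = 1/((⅐)/229 + (4 - 7*I*√1037)) = 1/((⅐)*(1/229) + (4 - 7*I*√1037)) = 1/(1/1603 + (4 - 7*I*√1037)) = 1/(6413/1603 - 7*I*√1037)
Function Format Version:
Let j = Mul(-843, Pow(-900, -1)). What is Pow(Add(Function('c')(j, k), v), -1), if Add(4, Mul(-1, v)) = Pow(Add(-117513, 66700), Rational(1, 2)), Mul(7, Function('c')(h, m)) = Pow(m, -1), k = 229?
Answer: Add(Rational(10280039, 130610668686), Mul(Rational(17987263, 130610668686), I, Pow(1037, Rational(1, 2)))) ≈ Add(7.8707e-5, Mul(0.0044348, I))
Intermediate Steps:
j = Rational(281, 300) (j = Mul(-843, Rational(-1, 900)) = Rational(281, 300) ≈ 0.93667)
Function('c')(h, m) = Mul(Rational(1, 7), Pow(m, -1))
v = Add(4, Mul(-7, I, Pow(1037, Rational(1, 2)))) (v = Add(4, Mul(-1, Pow(Add(-117513, 66700), Rational(1, 2)))) = Add(4, Mul(-1, Pow(-50813, Rational(1, 2)))) = Add(4, Mul(-1, Mul(7, I, Pow(1037, Rational(1, 2))))) = Add(4, Mul(-7, I, Pow(1037, Rational(1, 2)))) ≈ Add(4.0000, Mul(-225.42, I)))
Pow(Add(Function('c')(j, k), v), -1) = Pow(Add(Mul(Rational(1, 7), Pow(229, -1)), Add(4, Mul(-7, I, Pow(1037, Rational(1, 2))))), -1) = Pow(Add(Mul(Rational(1, 7), Rational(1, 229)), Add(4, Mul(-7, I, Pow(1037, Rational(1, 2))))), -1) = Pow(Add(Rational(1, 1603), Add(4, Mul(-7, I, Pow(1037, Rational(1, 2))))), -1) = Pow(Add(Rational(6413, 1603), Mul(-7, I, Pow(1037, Rational(1, 2)))), -1)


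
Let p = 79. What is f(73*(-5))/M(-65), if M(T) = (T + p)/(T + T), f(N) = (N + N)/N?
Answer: -130/7 ≈ -18.571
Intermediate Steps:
f(N) = 2 (f(N) = (2*N)/N = 2)
M(T) = (79 + T)/(2*T) (M(T) = (T + 79)/(T + T) = (79 + T)/((2*T)) = (79 + T)*(1/(2*T)) = (79 + T)/(2*T))
f(73*(-5))/M(-65) = 2/(((½)*(79 - 65)/(-65))) = 2/(((½)*(-1/65)*14)) = 2/(-7/65) = 2*(-65/7) = -130/7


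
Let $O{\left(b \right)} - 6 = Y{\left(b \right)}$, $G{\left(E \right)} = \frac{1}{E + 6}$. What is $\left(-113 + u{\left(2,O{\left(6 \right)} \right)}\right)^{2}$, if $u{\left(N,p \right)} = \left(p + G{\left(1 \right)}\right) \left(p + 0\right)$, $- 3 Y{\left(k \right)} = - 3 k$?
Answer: $\frac{52441}{49} \approx 1070.2$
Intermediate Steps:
$G{\left(E \right)} = \frac{1}{6 + E}$
$Y{\left(k \right)} = k$ ($Y{\left(k \right)} = - \frac{\left(-3\right) k}{3} = k$)
$O{\left(b \right)} = 6 + b$
$u{\left(N,p \right)} = p \left(\frac{1}{7} + p\right)$ ($u{\left(N,p \right)} = \left(p + \frac{1}{6 + 1}\right) \left(p + 0\right) = \left(p + \frac{1}{7}\right) p = \left(\frac{1}{7} + p\right) p = p \left(\frac{1}{7} + p\right)$)
$\left(-113 + u{\left(2,O{\left(6 \right)} \right)}\right)^{2} = \left(-113 + \left(6 + 6\right) \left(\frac{1}{7} + \left(6 + 6\right)\right)\right)^{2} = \left(-113 + 12 \left(\frac{1}{7} + 12\right)\right)^{2} = \left(-113 + 12 \cdot \frac{85}{7}\right)^{2} = \left(-113 + \frac{1020}{7}\right)^{2} = \left(\frac{229}{7}\right)^{2} = \frac{52441}{49}$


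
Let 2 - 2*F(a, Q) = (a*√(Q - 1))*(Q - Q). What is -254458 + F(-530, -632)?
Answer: -254457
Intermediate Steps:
F(a, Q) = 1 (F(a, Q) = 1 - a*√(Q - 1)*(Q - Q)/2 = 1 - a*√(-1 + Q)*0/2 = 1 - ½*0 = 1 + 0 = 1)
-254458 + F(-530, -632) = -254458 + 1 = -254457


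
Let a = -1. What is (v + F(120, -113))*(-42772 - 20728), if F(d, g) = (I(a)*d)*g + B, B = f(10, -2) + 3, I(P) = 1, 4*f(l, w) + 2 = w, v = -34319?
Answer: 3040189500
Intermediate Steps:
f(l, w) = -½ + w/4
B = 2 (B = (-½ + (¼)*(-2)) + 3 = (-½ - ½) + 3 = -1 + 3 = 2)
F(d, g) = 2 + d*g (F(d, g) = (1*d)*g + 2 = d*g + 2 = 2 + d*g)
(v + F(120, -113))*(-42772 - 20728) = (-34319 + (2 + 120*(-113)))*(-42772 - 20728) = (-34319 + (2 - 13560))*(-63500) = (-34319 - 13558)*(-63500) = -47877*(-63500) = 3040189500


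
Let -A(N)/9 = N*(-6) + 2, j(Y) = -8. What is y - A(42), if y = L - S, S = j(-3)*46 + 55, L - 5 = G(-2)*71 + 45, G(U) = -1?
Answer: -1958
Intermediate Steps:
A(N) = -18 + 54*N (A(N) = -9*(N*(-6) + 2) = -9*(-6*N + 2) = -9*(2 - 6*N) = -18 + 54*N)
L = -21 (L = 5 + (-1*71 + 45) = 5 + (-71 + 45) = 5 - 26 = -21)
S = -313 (S = -8*46 + 55 = -368 + 55 = -313)
y = 292 (y = -21 - 1*(-313) = -21 + 313 = 292)
y - A(42) = 292 - (-18 + 54*42) = 292 - (-18 + 2268) = 292 - 1*2250 = 292 - 2250 = -1958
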